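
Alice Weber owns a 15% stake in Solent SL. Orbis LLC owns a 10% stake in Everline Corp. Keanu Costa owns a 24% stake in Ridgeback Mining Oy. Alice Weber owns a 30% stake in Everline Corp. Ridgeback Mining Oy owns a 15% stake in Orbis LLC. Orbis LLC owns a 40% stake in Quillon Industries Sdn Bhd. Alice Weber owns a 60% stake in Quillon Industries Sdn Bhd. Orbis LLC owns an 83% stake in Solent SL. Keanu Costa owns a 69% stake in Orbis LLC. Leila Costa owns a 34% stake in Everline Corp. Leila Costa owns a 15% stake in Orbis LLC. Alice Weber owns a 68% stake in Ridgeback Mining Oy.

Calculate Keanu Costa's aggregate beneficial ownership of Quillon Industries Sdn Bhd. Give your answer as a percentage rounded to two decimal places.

Keanu reaches Quillon along 2 paths.
Via Orbis: 69% × 40% = 27.6%.
Via Ridgeback → Orbis: 24% × 15% × 40% = 1.44%.
Total: 27.6% + 1.44% = 29.04%.

29.04%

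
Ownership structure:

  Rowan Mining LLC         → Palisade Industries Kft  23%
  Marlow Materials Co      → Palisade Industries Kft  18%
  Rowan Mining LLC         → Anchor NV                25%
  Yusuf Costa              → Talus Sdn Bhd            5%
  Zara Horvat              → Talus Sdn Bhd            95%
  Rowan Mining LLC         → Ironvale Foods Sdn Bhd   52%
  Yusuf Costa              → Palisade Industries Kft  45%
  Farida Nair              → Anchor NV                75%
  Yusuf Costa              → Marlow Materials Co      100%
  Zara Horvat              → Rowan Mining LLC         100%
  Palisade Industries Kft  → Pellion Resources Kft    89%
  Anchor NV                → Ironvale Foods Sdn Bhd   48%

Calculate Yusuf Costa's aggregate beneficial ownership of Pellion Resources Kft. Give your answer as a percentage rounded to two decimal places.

56.07%

Yusuf reaches Pellion along 2 paths.
Via Marlow → Palisade: 100% × 18% × 89% = 16.02%.
Via Palisade: 45% × 89% = 40.05%.
Total: 16.02% + 40.05% = 56.07%.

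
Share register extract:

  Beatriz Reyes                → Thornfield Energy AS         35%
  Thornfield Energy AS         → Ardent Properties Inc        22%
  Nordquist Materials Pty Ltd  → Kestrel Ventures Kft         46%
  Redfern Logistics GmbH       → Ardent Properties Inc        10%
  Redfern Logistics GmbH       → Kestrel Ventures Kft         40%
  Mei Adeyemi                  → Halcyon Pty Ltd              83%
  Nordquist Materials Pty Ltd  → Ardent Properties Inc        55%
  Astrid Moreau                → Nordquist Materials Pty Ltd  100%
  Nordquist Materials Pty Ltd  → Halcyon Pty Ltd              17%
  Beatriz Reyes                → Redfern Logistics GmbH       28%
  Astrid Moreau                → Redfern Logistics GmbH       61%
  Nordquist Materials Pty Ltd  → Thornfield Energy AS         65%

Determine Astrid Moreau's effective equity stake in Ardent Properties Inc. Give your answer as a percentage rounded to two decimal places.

75.40%

Astrid reaches Ardent along 3 paths.
Via Nordquist: 100% × 55% = 55%.
Via Nordquist → Thornfield: 100% × 65% × 22% = 14.3%.
Via Redfern: 61% × 10% = 6.1%.
Total: 55% + 14.3% + 6.1% = 75.4%.
Rounded: 75.40%.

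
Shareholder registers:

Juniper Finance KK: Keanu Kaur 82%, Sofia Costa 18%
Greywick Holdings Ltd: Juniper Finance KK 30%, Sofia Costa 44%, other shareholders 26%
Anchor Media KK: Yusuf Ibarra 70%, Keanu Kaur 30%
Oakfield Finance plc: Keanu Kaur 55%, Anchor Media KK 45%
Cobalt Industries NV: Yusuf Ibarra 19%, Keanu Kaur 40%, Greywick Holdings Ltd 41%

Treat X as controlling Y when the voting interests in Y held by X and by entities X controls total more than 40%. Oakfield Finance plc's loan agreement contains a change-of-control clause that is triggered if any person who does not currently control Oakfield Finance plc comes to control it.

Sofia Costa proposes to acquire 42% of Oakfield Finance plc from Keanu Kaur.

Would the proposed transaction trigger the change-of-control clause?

The purchase adds only to Sofia's holdings (Keanu's stake shrinks), so Sofia is the only person who could newly come to control Oakfield.
Sofia holds 44% of Greywick, so Sofia controls Greywick.
Greywick holds 41% of Cobalt, so Sofia controls Cobalt.
Neither Sofia nor any entity Sofia controls holds any voting interest in Oakfield.
So before the transaction, Sofia does not control Oakfield.
After the purchase, Sofia holds 42% of Oakfield directly, and Keanu's stake falls to 13%.
Sofia holds 42% of Oakfield, so Sofia controls Oakfield.
Sofia did not control Oakfield before and does after, so the clause is triggered.

Yes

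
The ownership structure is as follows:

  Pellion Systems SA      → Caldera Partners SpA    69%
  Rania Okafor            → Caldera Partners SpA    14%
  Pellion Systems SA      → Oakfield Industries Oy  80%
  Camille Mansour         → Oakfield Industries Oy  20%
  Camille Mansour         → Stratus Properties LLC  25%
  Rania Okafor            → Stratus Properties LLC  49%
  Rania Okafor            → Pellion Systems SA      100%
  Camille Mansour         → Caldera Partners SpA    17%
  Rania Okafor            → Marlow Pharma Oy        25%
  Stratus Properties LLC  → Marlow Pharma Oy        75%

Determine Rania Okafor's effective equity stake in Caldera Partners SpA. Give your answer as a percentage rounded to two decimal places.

83.00%

Rania reaches Caldera along 2 paths.
Direct stake: 14% = 14%.
Via Pellion: 100% × 69% = 69%.
Total: 14% + 69% = 83%.
Rounded: 83.00%.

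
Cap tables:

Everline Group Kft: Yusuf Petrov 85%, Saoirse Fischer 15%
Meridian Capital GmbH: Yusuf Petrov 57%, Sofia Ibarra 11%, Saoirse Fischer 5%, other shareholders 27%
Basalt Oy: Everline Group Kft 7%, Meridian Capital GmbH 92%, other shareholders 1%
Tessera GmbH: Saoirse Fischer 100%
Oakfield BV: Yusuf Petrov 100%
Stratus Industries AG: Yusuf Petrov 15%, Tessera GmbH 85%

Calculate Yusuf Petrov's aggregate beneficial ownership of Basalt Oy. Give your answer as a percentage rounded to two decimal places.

Yusuf reaches Basalt along 2 paths.
Via Everline: 85% × 7% = 5.95%.
Via Meridian: 57% × 92% = 52.44%.
Total: 5.95% + 52.44% = 58.39%.

58.39%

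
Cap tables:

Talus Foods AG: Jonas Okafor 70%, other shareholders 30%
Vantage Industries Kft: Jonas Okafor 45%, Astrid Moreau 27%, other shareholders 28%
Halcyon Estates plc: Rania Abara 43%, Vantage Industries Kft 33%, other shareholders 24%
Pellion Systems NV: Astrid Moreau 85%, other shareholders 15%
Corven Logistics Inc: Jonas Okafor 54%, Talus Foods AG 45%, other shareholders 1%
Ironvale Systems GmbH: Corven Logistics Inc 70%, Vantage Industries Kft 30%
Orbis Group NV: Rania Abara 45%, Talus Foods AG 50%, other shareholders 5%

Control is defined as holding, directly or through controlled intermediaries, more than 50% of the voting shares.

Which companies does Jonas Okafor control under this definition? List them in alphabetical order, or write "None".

Corven Logistics Inc, Ironvale Systems GmbH, Talus Foods AG

Jonas holds 70% of Talus, so Jonas controls Talus.
Jonas and Talus together hold 54% + 45% = 99% of Corven, so Jonas controls Corven.
Corven holds 70% of Ironvale, so Jonas controls Ironvale.
No other company's threshold is met.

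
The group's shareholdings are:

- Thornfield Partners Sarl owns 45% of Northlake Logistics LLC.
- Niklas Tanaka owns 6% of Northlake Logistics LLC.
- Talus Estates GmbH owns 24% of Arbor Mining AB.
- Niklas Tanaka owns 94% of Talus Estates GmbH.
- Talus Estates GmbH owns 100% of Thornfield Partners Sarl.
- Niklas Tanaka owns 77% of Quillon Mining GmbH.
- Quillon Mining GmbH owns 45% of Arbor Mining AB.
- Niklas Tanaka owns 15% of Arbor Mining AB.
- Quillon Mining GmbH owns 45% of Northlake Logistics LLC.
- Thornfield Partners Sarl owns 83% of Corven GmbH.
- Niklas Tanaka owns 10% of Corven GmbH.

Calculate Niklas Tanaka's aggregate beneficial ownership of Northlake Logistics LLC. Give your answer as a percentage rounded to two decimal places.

Niklas reaches Northlake along 3 paths.
Via Talus → Thornfield: 94% × 100% × 45% = 42.3%.
Via Quillon: 77% × 45% = 34.65%.
Direct stake: 6% = 6%.
Total: 42.3% + 34.65% + 6% = 82.95%.

82.95%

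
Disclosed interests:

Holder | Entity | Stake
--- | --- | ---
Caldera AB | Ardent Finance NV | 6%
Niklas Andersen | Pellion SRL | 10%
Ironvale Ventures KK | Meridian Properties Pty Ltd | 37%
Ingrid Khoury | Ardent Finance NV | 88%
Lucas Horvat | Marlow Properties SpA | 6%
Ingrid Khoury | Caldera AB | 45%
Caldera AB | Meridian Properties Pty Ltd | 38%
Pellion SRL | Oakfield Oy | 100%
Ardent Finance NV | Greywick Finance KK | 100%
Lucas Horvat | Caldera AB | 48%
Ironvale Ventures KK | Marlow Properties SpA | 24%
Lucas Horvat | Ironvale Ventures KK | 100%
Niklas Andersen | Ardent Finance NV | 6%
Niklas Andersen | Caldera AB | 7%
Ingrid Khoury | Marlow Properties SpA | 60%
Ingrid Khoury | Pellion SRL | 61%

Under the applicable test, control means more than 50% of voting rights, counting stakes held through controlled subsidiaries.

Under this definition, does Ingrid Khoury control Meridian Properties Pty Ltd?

No

Ingrid holds 88% of Ardent, so Ingrid controls Ardent.
Ingrid holds 60% of Marlow, so Ingrid controls Marlow.
Ingrid holds 61% of Pellion, so Ingrid controls Pellion.
Pellion holds 100% of Oakfield, so Ingrid controls Oakfield.
Ardent holds 100% of Greywick, so Ingrid controls Greywick.
Neither Ingrid nor any entity Ingrid controls holds any voting interest in Meridian.
So Ingrid does not control Meridian.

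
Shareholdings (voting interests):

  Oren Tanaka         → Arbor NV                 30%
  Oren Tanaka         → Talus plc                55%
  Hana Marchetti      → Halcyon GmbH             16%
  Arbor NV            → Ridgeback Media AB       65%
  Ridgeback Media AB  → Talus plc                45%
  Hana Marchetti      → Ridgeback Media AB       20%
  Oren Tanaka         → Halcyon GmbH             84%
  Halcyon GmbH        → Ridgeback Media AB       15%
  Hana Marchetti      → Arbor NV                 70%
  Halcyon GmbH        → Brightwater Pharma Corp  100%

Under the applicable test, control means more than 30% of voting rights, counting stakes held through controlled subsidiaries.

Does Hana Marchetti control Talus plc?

Yes

Hana holds 70% of Arbor, so Hana controls Arbor.
Hana and Arbor together hold 20% + 65% = 85% of Ridgeback, so Hana controls Ridgeback.
Ridgeback holds 45% of Talus, so Hana controls Talus.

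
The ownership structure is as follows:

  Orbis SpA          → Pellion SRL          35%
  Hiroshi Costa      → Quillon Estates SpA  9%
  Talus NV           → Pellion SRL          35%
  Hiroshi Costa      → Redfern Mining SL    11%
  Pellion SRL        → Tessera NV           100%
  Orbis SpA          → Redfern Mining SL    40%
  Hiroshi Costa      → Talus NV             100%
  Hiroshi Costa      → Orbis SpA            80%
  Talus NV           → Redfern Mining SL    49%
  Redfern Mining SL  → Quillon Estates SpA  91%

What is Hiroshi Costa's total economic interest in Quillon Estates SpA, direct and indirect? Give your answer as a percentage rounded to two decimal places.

92.72%

Hiroshi reaches Quillon along 4 paths.
Via Orbis → Redfern: 80% × 40% × 91% = 29.12%.
Via Redfern: 11% × 91% = 10.01%.
Via Talus → Redfern: 100% × 49% × 91% = 44.59%.
Direct stake: 9% = 9%.
Total: 29.12% + 10.01% + 44.59% + 9% = 92.72%.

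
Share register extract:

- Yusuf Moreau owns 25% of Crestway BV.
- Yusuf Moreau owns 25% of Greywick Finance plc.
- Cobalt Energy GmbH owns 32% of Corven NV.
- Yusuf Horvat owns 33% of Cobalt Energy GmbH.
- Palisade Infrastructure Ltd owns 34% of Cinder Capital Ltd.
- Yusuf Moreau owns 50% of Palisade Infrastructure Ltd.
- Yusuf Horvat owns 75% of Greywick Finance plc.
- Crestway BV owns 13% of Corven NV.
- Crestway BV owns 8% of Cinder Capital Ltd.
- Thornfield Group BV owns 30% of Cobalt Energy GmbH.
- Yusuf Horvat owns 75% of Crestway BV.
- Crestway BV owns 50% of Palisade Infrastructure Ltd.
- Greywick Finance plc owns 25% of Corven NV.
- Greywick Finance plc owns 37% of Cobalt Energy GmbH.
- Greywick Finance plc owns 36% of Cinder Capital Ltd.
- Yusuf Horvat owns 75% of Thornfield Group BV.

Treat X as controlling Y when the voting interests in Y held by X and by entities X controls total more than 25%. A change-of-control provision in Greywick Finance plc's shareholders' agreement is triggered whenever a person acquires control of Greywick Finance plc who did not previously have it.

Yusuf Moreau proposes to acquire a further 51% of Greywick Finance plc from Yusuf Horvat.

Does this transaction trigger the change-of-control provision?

Yes

The purchase adds only to Yusuf Moreau's holdings (Yusuf Horvat's stake shrinks), so Yusuf Moreau is the only person who could newly come to control Greywick.
Yusuf Moreau holds 50% of Palisade, so Yusuf Moreau controls Palisade.
Palisade holds 34% of Cinder, so Yusuf Moreau controls Cinder.
In Greywick, Yusuf Moreau's side holds only 25%, not > 25%.
So before the transaction, Yusuf Moreau does not control Greywick.
After the purchase, Yusuf Moreau's direct stake in Greywick rises to 25% + 51% = 76%, and Yusuf Horvat's stake falls to 24%.
Yusuf Moreau holds 76% of Greywick, so Yusuf Moreau controls Greywick.
Yusuf Moreau did not control Greywick before and does after, so the clause is triggered.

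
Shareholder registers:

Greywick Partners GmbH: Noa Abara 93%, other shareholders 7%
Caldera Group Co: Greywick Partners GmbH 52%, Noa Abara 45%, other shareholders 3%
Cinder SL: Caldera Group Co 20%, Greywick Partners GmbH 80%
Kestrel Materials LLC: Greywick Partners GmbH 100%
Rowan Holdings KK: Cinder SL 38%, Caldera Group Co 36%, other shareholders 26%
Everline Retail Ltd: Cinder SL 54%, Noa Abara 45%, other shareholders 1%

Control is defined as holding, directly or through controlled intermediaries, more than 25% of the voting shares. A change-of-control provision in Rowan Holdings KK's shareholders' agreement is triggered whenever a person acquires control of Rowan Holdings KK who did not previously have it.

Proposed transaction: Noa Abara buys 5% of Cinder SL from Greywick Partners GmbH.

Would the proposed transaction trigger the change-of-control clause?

The purchase adds only to Noa's holdings (Greywick's stake shrinks), so Noa is the only person who could newly come to control Rowan.
Noa holds 93% of Greywick, so Noa controls Greywick.
Greywick and Noa together hold 52% + 45% = 97% of Caldera, so Noa controls Caldera.
Caldera and Greywick together hold 20% + 80% = 100% of Cinder, so Noa controls Cinder.
Cinder and Caldera together hold 38% + 36% = 74% of Rowan, so Noa controls Rowan.
So Noa already controls Rowan before the transaction.
After the purchase, Noa holds 5% of Cinder directly, and Greywick's stake falls to 75%.
Noa controlled Rowan already, so this is not a new person acquiring control; every other person's position is unchanged or reduced.
No new person acquires control, so the clause is not triggered.

No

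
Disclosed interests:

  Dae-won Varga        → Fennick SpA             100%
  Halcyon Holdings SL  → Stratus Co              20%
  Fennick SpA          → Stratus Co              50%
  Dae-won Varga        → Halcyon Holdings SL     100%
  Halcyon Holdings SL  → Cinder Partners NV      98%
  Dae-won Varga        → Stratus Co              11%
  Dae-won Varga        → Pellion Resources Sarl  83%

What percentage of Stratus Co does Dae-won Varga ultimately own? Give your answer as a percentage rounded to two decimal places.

81.00%

Dae-won reaches Stratus along 3 paths.
Via Fennick: 100% × 50% = 50%.
Via Halcyon: 100% × 20% = 20%.
Direct stake: 11% = 11%.
Total: 50% + 20% + 11% = 81%.
Rounded: 81.00%.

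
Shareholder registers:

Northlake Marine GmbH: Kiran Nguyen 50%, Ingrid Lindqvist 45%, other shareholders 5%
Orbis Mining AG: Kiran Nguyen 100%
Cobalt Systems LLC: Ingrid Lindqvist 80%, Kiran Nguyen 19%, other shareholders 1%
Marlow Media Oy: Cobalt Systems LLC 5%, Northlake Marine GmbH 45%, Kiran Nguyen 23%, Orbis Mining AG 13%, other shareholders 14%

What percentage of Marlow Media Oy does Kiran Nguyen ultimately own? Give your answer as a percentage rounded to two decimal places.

Kiran reaches Marlow along 4 paths.
Via Cobalt: 19% × 5% = 0.95%.
Via Northlake: 50% × 45% = 22.5%.
Direct stake: 23% = 23%.
Via Orbis: 100% × 13% = 13%.
Total: 0.95% + 22.5% + 23% + 13% = 59.45%.

59.45%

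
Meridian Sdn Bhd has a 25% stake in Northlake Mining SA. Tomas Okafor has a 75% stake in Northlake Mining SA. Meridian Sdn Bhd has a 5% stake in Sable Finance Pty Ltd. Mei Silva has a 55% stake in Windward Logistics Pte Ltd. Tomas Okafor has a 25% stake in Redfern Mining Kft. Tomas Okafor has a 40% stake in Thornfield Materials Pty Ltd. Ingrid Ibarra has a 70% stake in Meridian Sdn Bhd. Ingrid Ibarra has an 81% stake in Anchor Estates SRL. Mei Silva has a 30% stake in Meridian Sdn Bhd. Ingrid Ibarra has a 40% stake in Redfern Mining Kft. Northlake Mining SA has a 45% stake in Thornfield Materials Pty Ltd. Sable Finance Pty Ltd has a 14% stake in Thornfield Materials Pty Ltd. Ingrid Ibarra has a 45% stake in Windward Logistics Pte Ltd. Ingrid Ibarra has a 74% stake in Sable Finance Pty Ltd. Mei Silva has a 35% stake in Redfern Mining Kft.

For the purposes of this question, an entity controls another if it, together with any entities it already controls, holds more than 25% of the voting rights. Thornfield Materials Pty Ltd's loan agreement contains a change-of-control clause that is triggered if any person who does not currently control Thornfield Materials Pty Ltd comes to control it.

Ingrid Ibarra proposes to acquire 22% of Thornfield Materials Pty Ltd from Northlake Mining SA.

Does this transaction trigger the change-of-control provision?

Yes

The purchase adds only to Ingrid's holdings (Northlake's stake shrinks), so Ingrid is the only person who could newly come to control Thornfield.
Ingrid holds 40% of Redfern, so Ingrid controls Redfern.
Ingrid holds 70% of Meridian, so Ingrid controls Meridian.
Ingrid and Meridian together hold 74% + 5% = 79% of Sable, so Ingrid controls Sable.
Ingrid holds 45% of Windward, so Ingrid controls Windward.
Ingrid holds 81% of Anchor, so Ingrid controls Anchor.
In Thornfield, Ingrid's side holds only 14%, not > 25%.
So before the transaction, Ingrid does not control Thornfield.
After the purchase, Ingrid holds 22% of Thornfield directly, and Northlake's stake falls to 23%.
Sable and Ingrid together hold 14% + 22% = 36% of Thornfield, so Ingrid controls Thornfield.
Ingrid did not control Thornfield before and does after, so the clause is triggered.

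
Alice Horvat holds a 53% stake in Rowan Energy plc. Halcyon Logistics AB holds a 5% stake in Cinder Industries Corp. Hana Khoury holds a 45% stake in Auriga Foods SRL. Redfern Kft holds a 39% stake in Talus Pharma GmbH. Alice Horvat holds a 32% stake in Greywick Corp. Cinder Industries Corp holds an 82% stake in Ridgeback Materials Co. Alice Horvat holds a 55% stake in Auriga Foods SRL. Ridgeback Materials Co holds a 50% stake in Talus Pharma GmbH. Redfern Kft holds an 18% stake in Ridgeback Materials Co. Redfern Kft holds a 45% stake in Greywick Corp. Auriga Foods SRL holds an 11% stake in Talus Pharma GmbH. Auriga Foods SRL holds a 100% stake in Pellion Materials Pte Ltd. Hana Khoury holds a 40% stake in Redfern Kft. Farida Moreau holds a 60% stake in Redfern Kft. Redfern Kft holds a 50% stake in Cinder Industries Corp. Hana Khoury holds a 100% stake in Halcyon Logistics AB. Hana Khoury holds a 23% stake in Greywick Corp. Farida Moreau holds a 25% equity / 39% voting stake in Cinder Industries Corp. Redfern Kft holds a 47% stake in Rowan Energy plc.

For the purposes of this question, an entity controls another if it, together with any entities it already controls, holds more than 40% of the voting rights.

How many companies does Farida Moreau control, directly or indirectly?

Farida holds 60% of Redfern, so Farida controls Redfern.
Redfern holds 45% of Greywick, so Farida controls Greywick.
Redfern and Farida together hold 50% + 39% = 89% of Cinder, so Farida controls Cinder.
Cinder and Redfern together hold 82% + 18% = 100% of Ridgeback, so Farida controls Ridgeback.
Redfern and Ridgeback together hold 39% + 50% = 89% of Talus, so Farida controls Talus.
Redfern holds 47% of Rowan, so Farida controls Rowan.
No other company's threshold is met.
Farida controls 6 companies.

6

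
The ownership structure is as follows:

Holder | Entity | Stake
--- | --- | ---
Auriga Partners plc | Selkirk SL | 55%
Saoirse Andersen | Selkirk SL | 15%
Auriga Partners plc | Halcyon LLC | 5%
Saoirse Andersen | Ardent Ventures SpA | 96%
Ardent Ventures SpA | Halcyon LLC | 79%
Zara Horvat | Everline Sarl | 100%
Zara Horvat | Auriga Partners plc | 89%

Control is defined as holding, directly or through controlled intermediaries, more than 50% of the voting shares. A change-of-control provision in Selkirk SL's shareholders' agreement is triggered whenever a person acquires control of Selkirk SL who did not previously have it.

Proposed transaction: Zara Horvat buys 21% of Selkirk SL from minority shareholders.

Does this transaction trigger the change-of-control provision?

The purchase changes only Zara's holdings, so Zara is the only person who could newly come to control Selkirk.
Zara holds 89% of Auriga, so Zara controls Auriga.
Auriga holds 55% of Selkirk, so Zara controls Selkirk.
So Zara already controls Selkirk before the transaction.
After the purchase, Zara holds 21% of Selkirk directly.
Zara controlled Selkirk already, so this is not a new person acquiring control; every other person's position is unchanged or reduced.
No new person acquires control, so the clause is not triggered.

No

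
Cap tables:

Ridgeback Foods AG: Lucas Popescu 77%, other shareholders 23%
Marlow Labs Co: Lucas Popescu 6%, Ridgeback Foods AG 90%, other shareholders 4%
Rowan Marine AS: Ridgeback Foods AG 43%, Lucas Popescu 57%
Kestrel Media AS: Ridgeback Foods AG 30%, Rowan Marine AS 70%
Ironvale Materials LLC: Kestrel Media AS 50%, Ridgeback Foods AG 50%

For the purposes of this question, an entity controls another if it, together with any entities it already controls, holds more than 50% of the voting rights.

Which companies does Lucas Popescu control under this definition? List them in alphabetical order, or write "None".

Ironvale Materials LLC, Kestrel Media AS, Marlow Labs Co, Ridgeback Foods AG, Rowan Marine AS

Lucas holds 77% of Ridgeback, so Lucas controls Ridgeback.
Lucas and Ridgeback together hold 6% + 90% = 96% of Marlow, so Lucas controls Marlow.
Ridgeback and Lucas together hold 43% + 57% = 100% of Rowan, so Lucas controls Rowan.
Ridgeback and Rowan together hold 30% + 70% = 100% of Kestrel, so Lucas controls Kestrel.
Kestrel and Ridgeback together hold 50% + 50% = 100% of Ironvale, so Lucas controls Ironvale.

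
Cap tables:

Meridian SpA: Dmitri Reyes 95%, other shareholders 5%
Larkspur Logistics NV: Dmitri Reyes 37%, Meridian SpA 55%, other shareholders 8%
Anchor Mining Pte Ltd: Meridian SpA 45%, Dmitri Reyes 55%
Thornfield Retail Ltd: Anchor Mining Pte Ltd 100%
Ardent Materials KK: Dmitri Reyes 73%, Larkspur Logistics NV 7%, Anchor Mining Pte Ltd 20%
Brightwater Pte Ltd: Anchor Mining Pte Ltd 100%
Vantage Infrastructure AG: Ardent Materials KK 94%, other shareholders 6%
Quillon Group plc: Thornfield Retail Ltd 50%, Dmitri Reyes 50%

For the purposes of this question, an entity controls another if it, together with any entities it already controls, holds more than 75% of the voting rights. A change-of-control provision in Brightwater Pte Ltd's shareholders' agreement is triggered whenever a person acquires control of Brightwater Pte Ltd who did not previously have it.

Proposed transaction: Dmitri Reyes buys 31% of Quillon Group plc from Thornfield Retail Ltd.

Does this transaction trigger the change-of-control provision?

No

The purchase adds only to Dmitri's holdings (Thornfield's stake shrinks), so Dmitri is the only person who could newly come to control Brightwater.
Dmitri holds 95% of Meridian, so Dmitri controls Meridian.
Meridian and Dmitri together hold 45% + 55% = 100% of Anchor, so Dmitri controls Anchor.
Anchor holds 100% of Brightwater, so Dmitri controls Brightwater.
So Dmitri already controls Brightwater before the transaction.
After the purchase, Dmitri's direct stake in Quillon rises to 50% + 31% = 81%, and Thornfield's stake falls to 19%.
Dmitri controlled Brightwater already, so this is not a new person acquiring control; every other person's position is unchanged or reduced.
No new person acquires control, so the clause is not triggered.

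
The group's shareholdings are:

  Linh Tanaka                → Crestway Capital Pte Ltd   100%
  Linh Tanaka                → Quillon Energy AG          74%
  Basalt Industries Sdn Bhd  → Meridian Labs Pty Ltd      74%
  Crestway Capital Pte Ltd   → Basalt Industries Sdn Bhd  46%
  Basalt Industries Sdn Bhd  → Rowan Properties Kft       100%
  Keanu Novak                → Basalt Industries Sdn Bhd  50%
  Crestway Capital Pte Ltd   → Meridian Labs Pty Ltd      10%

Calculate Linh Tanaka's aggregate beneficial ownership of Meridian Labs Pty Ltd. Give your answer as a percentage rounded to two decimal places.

44.04%

Linh reaches Meridian along 2 paths.
Via Crestway: 100% × 10% = 10%.
Via Crestway → Basalt: 100% × 46% × 74% = 34.04%.
Total: 10% + 34.04% = 44.04%.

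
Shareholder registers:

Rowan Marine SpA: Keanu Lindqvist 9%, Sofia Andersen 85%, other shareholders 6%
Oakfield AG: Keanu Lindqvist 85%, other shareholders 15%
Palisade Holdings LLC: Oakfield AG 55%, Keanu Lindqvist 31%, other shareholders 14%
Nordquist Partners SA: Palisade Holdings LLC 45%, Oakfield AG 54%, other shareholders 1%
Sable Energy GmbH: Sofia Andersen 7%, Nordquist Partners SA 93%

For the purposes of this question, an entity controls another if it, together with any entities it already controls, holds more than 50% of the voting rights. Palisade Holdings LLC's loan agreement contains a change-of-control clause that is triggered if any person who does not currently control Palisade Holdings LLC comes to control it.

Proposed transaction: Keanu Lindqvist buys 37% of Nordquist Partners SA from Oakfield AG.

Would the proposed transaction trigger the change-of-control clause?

The purchase adds only to Keanu's holdings (Oakfield's stake shrinks), so Keanu is the only person who could newly come to control Palisade.
Keanu holds 85% of Oakfield, so Keanu controls Oakfield.
Oakfield and Keanu together hold 55% + 31% = 86% of Palisade, so Keanu controls Palisade.
So Keanu already controls Palisade before the transaction.
After the purchase, Keanu holds 37% of Nordquist directly, and Oakfield's stake falls to 17%.
Keanu controlled Palisade already, so this is not a new person acquiring control; every other person's position is unchanged or reduced.
No new person acquires control, so the clause is not triggered.

No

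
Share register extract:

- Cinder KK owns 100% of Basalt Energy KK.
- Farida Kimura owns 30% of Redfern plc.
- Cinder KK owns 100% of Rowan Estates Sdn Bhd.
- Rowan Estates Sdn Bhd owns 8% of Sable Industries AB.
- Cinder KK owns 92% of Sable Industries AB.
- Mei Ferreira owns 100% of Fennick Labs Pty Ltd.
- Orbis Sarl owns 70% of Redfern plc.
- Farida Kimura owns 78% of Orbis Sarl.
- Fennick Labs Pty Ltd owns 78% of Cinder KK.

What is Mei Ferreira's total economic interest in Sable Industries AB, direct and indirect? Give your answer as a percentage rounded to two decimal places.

78.00%

Mei reaches Sable along 2 paths.
Via Fennick → Cinder → Rowan: 100% × 78% × 100% × 8% = 6.24%.
Via Fennick → Cinder: 100% × 78% × 92% = 71.76%.
Total: 6.24% + 71.76% = 78%.
Rounded: 78.00%.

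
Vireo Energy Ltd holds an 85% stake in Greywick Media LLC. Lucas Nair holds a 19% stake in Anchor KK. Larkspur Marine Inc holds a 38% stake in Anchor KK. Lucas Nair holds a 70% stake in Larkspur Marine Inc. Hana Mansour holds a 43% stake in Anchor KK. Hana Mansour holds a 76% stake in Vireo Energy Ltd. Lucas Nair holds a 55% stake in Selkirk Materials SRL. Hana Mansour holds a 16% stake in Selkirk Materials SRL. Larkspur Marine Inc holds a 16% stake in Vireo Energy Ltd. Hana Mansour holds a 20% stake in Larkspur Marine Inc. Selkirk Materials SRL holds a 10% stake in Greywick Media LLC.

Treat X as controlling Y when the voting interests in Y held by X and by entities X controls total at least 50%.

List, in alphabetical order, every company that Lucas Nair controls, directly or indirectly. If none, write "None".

Anchor KK, Larkspur Marine Inc, Selkirk Materials SRL

Lucas holds 70% of Larkspur, so Lucas controls Larkspur.
Lucas and Larkspur together hold 19% + 38% = 57% of Anchor, so Lucas controls Anchor.
Lucas holds 55% of Selkirk, so Lucas controls Selkirk.
No other company's threshold is met.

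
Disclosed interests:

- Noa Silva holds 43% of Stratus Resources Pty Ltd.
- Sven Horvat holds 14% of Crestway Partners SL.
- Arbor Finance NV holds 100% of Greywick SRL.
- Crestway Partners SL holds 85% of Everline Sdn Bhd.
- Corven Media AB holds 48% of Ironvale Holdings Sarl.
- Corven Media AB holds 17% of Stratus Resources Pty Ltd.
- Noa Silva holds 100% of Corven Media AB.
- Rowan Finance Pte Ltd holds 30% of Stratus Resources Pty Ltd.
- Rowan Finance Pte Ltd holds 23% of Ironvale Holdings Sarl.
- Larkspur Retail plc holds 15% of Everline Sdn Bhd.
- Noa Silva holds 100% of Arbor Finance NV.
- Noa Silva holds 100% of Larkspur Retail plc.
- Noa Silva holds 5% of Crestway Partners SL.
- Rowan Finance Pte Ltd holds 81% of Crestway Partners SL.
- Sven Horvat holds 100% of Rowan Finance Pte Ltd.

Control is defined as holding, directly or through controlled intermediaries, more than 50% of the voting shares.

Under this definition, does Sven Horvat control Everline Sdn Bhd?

Yes

Sven holds 100% of Rowan, so Sven controls Rowan.
Sven and Rowan together hold 14% + 81% = 95% of Crestway, so Sven controls Crestway.
Crestway holds 85% of Everline, so Sven controls Everline.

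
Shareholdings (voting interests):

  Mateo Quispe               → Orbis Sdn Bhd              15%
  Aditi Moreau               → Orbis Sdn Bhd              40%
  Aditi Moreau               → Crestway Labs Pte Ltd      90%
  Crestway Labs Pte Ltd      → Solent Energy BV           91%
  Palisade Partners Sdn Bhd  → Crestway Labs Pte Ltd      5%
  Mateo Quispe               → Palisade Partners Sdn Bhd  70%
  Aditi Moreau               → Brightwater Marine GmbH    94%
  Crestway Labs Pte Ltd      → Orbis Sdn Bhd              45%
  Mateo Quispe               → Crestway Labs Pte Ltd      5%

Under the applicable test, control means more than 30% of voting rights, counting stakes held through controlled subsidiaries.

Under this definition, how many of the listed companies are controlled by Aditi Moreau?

Aditi holds 90% of Crestway, so Aditi controls Crestway.
Crestway and Aditi together hold 45% + 40% = 85% of Orbis, so Aditi controls Orbis.
Aditi holds 94% of Brightwater, so Aditi controls Brightwater.
Crestway holds 91% of Solent, so Aditi controls Solent.
No other company's threshold is met.
Aditi controls 4 companies.

4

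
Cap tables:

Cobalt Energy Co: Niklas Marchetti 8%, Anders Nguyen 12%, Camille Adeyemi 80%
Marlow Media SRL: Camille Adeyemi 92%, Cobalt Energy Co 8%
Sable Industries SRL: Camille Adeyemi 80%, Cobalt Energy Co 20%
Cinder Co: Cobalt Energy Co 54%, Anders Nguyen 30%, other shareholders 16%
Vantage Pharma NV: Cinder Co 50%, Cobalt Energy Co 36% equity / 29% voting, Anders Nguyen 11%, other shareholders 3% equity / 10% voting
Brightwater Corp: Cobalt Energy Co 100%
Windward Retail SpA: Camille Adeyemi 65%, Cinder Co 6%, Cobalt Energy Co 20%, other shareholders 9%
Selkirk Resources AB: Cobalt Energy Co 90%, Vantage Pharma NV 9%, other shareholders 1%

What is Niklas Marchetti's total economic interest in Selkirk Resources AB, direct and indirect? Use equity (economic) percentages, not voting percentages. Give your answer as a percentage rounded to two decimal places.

Niklas reaches Selkirk along 3 paths.
Via Cobalt: 8% × 90% = 7.2%.
Via Cobalt → Cinder → Vantage: 8% × 54% × 50% × 9% = 0.1944%.
Via Cobalt → Vantage: 8% × 36% × 9% = 0.2592%.
Total: 7.2% + 0.1944% + 0.2592% = 7.6536%.
Rounded: 7.65%.

7.65%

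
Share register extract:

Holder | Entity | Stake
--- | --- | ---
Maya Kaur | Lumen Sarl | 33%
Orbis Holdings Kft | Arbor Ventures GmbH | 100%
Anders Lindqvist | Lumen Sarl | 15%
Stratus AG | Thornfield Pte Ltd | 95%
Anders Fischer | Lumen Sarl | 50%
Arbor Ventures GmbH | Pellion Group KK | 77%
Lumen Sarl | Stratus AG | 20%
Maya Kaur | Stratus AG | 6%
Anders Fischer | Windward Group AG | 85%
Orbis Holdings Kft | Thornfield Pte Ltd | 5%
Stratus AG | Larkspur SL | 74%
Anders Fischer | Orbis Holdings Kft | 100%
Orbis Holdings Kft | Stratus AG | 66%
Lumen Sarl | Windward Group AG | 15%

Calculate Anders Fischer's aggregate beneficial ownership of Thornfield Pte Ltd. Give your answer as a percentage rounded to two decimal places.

Anders Fischer reaches Thornfield along 3 paths.
Via Orbis → Stratus: 100% × 66% × 95% = 62.7%.
Via Lumen → Stratus: 50% × 20% × 95% = 9.5%.
Via Orbis: 100% × 5% = 5%.
Total: 62.7% + 9.5% + 5% = 77.2%.
Rounded: 77.20%.

77.20%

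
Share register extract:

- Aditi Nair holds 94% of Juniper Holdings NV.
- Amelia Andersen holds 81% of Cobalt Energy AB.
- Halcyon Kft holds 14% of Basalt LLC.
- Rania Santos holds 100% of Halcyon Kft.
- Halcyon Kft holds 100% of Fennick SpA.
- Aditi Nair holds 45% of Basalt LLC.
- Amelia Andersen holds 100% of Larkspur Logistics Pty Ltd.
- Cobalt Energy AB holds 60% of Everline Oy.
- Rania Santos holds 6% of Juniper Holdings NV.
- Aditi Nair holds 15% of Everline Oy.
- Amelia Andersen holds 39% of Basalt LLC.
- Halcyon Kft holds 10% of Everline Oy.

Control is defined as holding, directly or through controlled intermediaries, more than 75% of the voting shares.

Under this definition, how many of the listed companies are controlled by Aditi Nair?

Aditi holds 94% of Juniper, so Aditi controls Juniper.
No other company's threshold is met.
Aditi controls 1 company.

1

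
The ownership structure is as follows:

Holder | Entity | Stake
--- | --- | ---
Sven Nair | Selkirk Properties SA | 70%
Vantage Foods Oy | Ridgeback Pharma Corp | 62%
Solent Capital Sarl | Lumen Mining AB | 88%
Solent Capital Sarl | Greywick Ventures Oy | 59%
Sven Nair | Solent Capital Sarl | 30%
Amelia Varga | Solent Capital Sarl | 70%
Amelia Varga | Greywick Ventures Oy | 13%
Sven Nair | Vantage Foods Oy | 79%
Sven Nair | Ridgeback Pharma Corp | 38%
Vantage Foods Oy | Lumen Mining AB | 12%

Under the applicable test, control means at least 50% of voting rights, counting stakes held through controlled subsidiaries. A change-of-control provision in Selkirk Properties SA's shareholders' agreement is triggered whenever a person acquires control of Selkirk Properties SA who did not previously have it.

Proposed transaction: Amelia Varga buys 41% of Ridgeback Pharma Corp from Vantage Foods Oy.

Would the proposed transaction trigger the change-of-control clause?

No

The purchase adds only to Amelia's holdings (Vantage's stake shrinks), so Amelia is the only person who could newly come to control Selkirk.
Amelia holds 70% of Solent, so Amelia controls Solent.
Solent and Amelia together hold 59% + 13% = 72% of Greywick, so Amelia controls Greywick.
Solent holds 88% of Lumen, so Amelia controls Lumen.
Neither Amelia nor any entity Amelia controls holds any voting interest in Selkirk.
So before the transaction, Amelia does not control Selkirk.
After the purchase, Amelia holds 41% of Ridgeback directly, and Vantage's stake falls to 21%.
Amelia's side now holds 41% of Ridgeback, not ≥ 50%, so Amelia still does not control Ridgeback.
After the transaction, neither Amelia nor any entity Amelia controls holds a voting interest in Selkirk, so Amelia still does not control it.
No new person acquires control, so the clause is not triggered.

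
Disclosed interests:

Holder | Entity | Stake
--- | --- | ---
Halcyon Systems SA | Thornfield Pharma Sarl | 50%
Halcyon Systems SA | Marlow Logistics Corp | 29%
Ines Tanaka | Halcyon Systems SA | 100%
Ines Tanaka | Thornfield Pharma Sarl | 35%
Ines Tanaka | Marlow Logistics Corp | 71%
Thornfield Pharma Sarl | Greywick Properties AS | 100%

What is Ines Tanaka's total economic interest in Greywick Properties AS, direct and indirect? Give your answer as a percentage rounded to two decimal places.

Ines reaches Greywick along 2 paths.
Via Thornfield: 35% × 100% = 35%.
Via Halcyon → Thornfield: 100% × 50% × 100% = 50%.
Total: 35% + 50% = 85%.
Rounded: 85.00%.

85.00%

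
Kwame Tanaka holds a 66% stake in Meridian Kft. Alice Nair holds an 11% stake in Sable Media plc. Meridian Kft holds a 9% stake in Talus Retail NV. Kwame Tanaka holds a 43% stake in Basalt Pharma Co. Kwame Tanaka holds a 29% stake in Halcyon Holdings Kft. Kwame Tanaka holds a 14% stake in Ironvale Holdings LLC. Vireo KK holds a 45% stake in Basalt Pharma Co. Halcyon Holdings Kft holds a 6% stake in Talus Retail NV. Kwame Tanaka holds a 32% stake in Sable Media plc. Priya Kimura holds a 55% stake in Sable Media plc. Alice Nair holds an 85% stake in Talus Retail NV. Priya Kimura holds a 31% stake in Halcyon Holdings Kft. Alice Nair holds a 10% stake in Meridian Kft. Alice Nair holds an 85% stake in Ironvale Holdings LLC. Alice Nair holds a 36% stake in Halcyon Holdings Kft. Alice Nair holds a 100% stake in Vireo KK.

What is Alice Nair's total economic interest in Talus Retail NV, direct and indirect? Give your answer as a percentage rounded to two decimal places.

Alice reaches Talus along 3 paths.
Via Halcyon: 36% × 6% = 2.16%.
Via Meridian: 10% × 9% = 0.9%.
Direct stake: 85% = 85%.
Total: 2.16% + 0.9% + 85% = 88.06%.

88.06%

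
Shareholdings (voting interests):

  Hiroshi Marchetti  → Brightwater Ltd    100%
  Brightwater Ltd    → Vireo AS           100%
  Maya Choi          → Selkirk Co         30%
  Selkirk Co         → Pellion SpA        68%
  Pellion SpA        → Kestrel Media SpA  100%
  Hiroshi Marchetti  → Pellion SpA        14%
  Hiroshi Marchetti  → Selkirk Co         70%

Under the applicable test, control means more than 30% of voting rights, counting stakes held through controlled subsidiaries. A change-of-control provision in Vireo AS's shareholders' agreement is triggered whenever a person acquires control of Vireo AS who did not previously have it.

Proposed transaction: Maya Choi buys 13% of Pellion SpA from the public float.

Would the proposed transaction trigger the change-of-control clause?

The purchase changes only Maya's holdings, so Maya is the only person who could newly come to control Vireo.
Maya's largest direct stake is 30% in Selkirk, which does not meet the threshold, so Maya controls no company.
Neither Maya nor any entity Maya controls holds any voting interest in Vireo.
So before the transaction, Maya does not control Vireo.
After the purchase, Maya holds 13% of Pellion directly.
Maya's side now holds 13% of Pellion, not > 30%, so Maya still does not control Pellion.
After the transaction, neither Maya nor any entity Maya controls holds a voting interest in Vireo, so Maya still does not control it.
No new person acquires control, so the clause is not triggered.

No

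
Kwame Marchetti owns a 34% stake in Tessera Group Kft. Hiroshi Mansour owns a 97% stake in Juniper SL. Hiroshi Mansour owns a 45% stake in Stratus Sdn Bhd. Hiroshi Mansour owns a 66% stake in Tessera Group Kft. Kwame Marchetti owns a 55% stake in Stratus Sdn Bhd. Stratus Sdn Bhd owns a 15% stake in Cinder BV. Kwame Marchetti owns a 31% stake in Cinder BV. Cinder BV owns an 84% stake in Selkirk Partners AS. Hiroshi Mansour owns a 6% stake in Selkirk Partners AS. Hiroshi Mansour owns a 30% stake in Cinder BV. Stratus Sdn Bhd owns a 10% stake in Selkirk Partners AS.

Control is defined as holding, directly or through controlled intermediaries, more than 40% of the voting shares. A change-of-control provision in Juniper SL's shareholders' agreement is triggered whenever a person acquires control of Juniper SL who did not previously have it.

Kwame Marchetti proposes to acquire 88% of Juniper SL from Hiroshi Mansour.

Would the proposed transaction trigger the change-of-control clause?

The purchase adds only to Kwame's holdings (Hiroshi's stake shrinks), so Kwame is the only person who could newly come to control Juniper.
Kwame holds 55% of Stratus, so Kwame controls Stratus.
Kwame and Stratus together hold 31% + 15% = 46% of Cinder, so Kwame controls Cinder.
Cinder and Stratus together hold 84% + 10% = 94% of Selkirk, so Kwame controls Selkirk.
Neither Kwame nor any entity Kwame controls holds any voting interest in Juniper.
So before the transaction, Kwame does not control Juniper.
After the purchase, Kwame holds 88% of Juniper directly, and Hiroshi's stake falls to 9%.
Kwame holds 88% of Juniper, so Kwame controls Juniper.
Kwame did not control Juniper before and does after, so the clause is triggered.

Yes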